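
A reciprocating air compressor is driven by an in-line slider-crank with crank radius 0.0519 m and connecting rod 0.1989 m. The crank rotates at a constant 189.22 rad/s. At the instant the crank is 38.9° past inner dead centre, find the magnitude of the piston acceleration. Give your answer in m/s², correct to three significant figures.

ω = 189.2 rad/s
x(θ) = r cosθ + √(L² − r² sin²θ); with ω constant, a = ω²·d²x/dθ².
d²x/dθ² = −r cosθ − r²(cos2θ)/√u − r⁴ sin²2θ/(4u^{3/2}),  u = L² − r² sin²θ = 0.038499 m².
Substituting r = 0.0519 m, L = 0.1989 m, θ = 38.9°: d²x/dθ² = -0.043521 m.
a = ω²·d²x/dθ² = (189.2)²·(-0.043521) = -1558.2 m/s²;  |a| = 1558.2 m/s².

1560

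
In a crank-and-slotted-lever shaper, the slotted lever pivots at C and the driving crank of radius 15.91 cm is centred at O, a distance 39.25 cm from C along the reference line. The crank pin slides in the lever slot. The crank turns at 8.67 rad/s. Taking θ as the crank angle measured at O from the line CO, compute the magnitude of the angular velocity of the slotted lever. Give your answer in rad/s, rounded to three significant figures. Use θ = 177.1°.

ω = 8.67 rad/s
Crank pin A relative to C: A = (d + r cosθ, r sinθ); lever angle φ = atan2(r sinθ, d + r cosθ).
Differentiating tanφ: φ̇ = rω(d cosθ + r)/(d² + r² + 2dr cosθ).
d² + r² + 2dr cosθ = |CA|² = 0.0546355 m²;  d cosθ + r = -0.2329 m.
|ω_lever| = |0.1591·8.67·-0.2329| / 0.0546355 = 5.88 rad/s.

5.88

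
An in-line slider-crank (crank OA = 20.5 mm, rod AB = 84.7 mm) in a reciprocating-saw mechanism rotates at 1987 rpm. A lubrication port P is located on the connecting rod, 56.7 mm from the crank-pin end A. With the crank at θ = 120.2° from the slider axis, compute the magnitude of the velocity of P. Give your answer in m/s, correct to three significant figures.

ω = 208.1 rad/s.  Crank-pin speed |V_A| = rω = 4.2656 m/s, perpendicular to OA.
Rod angle: sinφ = −(r/L) sinθ ⇒ φ = -12.074°; ω_rod = −rω cosθ/√(L²−r²sin²θ) = +25.906 rad/s.
V_P = V_A + ω_rod × AP, with AP = 0.0567 m along the rod.
Components: V_Px = −rω sinθ − a·ω_rod·sinφ = -3.3794 m/s;  V_Py = rω cosθ + a·ω_rod·cosφ = -0.70932 m/s.
|V_P| = √(V_Px² + V_Py²) = 3.453 m/s.

3.45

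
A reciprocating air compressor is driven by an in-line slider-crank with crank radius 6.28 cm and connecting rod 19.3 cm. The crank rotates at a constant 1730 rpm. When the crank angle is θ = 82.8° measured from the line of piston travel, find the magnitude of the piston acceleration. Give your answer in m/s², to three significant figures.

427

ω = 2π·1730/60 = 181.2 rad/s
x(θ) = r cosθ + √(L² − r² sin²θ); with ω constant, a = ω²·d²x/dθ².
d²x/dθ² = −r cosθ − r²(cos2θ)/√u − r⁴ sin²2θ/(4u^{3/2}),  u = L² − r² sin²θ = 0.0333671 m².
Substituting r = 0.0628 m, L = 0.193 m, θ = 82.8°: d²x/dθ² = +0.013002 m.
a = ω²·d²x/dθ² = (181.2)²·(+0.013002) = +426.73 m/s²;  |a| = 426.73 m/s².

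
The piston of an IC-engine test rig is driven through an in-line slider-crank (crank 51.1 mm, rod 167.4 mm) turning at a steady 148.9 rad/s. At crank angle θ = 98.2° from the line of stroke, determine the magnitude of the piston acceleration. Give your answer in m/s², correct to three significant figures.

ω = 148.9 rad/s
x(θ) = r cosθ + √(L² − r² sin²θ); with ω constant, a = ω²·d²x/dθ².
d²x/dθ² = −r cosθ − r²(cos2θ)/√u − r⁴ sin²2θ/(4u^{3/2}),  u = L² − r² sin²θ = 0.0254647 m².
Substituting r = 0.0511 m, L = 0.1674 m, θ = 98.2°: d²x/dθ² = +0.022953 m.
a = ω²·d²x/dθ² = (148.9)²·(+0.022953) = +508.88 m/s²;  |a| = 508.88 m/s².

509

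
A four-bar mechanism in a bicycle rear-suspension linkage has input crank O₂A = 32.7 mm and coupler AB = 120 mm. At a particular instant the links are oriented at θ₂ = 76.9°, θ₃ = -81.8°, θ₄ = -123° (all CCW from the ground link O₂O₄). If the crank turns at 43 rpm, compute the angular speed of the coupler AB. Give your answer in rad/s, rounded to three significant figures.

0.634

ω₂ = 4.503 rad/s (from 43 rpm).
Differentiating the loop-closure r₂e^{iθ₂}+r₃e^{iθ₃}=r₁+r₄e^{iθ₄} gives r₂ω₂e^{iθ₂}+r₃ω₃e^{iθ₃}=r₄ω₄e^{iθ₄}.
Eliminating the other unknown: ω₃ = r₂ω₂ sin(θ₄−θ₂) / [r₃ sin(θ₃−θ₄)].
Numerator sine = +0.34038; denominator sine = +0.65869.
Result = 0.0327·4.503·(+0.34038) / (0.12·(+0.65869)) = +0.63408 rad/s; magnitude 0.63408 rad/s.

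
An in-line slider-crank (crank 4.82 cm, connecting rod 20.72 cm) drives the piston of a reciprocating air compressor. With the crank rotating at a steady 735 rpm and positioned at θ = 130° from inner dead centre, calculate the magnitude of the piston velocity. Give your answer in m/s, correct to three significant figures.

ω = 2π·735/60 = 76.97 rad/s
For an in-line slider-crank, x = r cosθ + √(L² − r² sin²θ), so v = −rω sinθ·[1 + r cosθ/√(L² − r² sin²θ)].
With r = 0.0482 m, L = 0.2072 m, θ = 130°: √(L² − r² sin²θ) = 0.20388 m.
v = −0.0482·76.97·0.76604·[1 + 0.0482·-0.64279/0.20388] = -2.4101 m/s.
|v| = 2.4101 m/s.

2.41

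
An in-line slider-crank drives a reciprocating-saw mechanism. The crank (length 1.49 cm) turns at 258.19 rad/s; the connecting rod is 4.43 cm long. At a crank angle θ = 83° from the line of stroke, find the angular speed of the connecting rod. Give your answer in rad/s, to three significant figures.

11.2

ω = 258.2 rad/s
The rod makes angle φ with the slider axis where L sinφ = r sinθ; differentiating, L cosφ·φ̇ = r ω cosθ.
L cosφ = √(L² − r² sin²θ) = 0.041759 m.
|ω_rod| = r ω |cosθ| / √(L² − r² sin²θ) = 0.0149·258.2·0.12187/0.041759 = 11.227 rad/s.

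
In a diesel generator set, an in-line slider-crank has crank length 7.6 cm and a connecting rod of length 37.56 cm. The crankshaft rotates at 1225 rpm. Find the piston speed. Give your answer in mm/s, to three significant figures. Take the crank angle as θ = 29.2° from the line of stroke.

5600

ω = 2π·1225/60 = 128.3 rad/s
For an in-line slider-crank, x = r cosθ + √(L² − r² sin²θ), so v = −rω sinθ·[1 + r cosθ/√(L² − r² sin²θ)].
With r = 0.076 m, L = 0.3756 m, θ = 29.2°: √(L² − r² sin²θ) = 0.37377 m.
v = −0.076·128.3·0.48786·[1 + 0.076·0.87292/0.37377] = -5.6006 m/s.
|v| = 5.6006 m/s = 5600.6 mm/s.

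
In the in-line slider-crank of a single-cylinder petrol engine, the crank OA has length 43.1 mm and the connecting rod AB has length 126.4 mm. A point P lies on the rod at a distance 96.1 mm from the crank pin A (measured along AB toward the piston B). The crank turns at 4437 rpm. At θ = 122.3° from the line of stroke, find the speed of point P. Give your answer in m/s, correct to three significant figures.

ω = 464.6 rad/s.  Crank-pin speed |V_A| = rω = 20.026 m/s, perpendicular to OA.
Rod angle: sinφ = −(r/L) sinθ ⇒ φ = -16.751°; ω_rod = −rω cosθ/√(L²−r²sin²θ) = +88.411 rad/s.
V_P = V_A + ω_rod × AP, with AP = 0.0961 m along the rod.
Components: V_Px = −rω sinθ − a·ω_rod·sinφ = -14.478 m/s;  V_Py = rω cosθ + a·ω_rod·cosφ = -2.5652 m/s.
|V_P| = √(V_Px² + V_Py²) = 14.704 m/s.

14.7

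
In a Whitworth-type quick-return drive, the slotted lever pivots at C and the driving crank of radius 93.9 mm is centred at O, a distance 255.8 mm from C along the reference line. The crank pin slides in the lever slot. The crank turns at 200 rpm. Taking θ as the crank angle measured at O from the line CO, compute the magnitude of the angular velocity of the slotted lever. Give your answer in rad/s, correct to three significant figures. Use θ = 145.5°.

6.63

ω = 20.94 rad/s (from 200 rpm).
Crank pin A relative to C: A = (d + r cosθ, r sinθ); lever angle φ = atan2(r sinθ, d + r cosθ).
Differentiating tanφ: φ̇ = rω(d cosθ + r)/(d² + r² + 2dr cosθ).
d² + r² + 2dr cosθ = |CA|² = 0.0346605 m²;  d cosθ + r = -0.11691 m.
|ω_lever| = |0.0939·20.94·-0.11691| / 0.0346605 = 6.6336 rad/s.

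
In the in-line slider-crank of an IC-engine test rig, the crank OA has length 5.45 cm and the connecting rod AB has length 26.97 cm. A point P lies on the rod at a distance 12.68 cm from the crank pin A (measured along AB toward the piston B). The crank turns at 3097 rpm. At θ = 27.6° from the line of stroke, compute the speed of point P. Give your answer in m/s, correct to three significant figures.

12.2

ω = 324.3 rad/s.  Crank-pin speed |V_A| = rω = 17.675 m/s, perpendicular to OA.
Rod angle: sinφ = −(r/L) sinθ ⇒ φ = -5.372°; ω_rod = −rω cosθ/√(L²−r²sin²θ) = -58.335 rad/s.
V_P = V_A + ω_rod × AP, with AP = 0.1268 m along the rod.
Components: V_Px = −rω sinθ − a·ω_rod·sinφ = -8.8814 m/s;  V_Py = rω cosθ + a·ω_rod·cosφ = +8.2995 m/s.
|V_P| = √(V_Px² + V_Py²) = 12.156 m/s.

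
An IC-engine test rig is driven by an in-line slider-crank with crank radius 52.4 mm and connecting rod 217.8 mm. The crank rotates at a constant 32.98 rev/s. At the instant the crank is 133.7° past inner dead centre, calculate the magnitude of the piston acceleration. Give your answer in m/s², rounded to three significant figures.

ω = 2π·33 = 207.2 rad/s
x(θ) = r cosθ + √(L² − r² sin²θ); with ω constant, a = ω²·d²x/dθ².
d²x/dθ² = −r cosθ − r²(cos2θ)/√u − r⁴ sin²2θ/(4u^{3/2}),  u = L² − r² sin²θ = 0.0460017 m².
Substituting r = 0.0524 m, L = 0.2178 m, θ = 133.7°: d²x/dθ² = +0.036592 m.
a = ω²·d²x/dθ² = (207.2)²·(+0.036592) = +1571.3 m/s²;  |a| = 1571.3 m/s².

1570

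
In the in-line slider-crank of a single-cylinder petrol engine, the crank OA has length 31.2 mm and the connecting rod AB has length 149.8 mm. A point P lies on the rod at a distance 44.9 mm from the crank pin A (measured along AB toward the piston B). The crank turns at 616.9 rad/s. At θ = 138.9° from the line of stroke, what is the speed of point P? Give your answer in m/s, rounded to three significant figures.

ω = 616.9 rad/s.  Crank-pin speed |V_A| = rω = 19.247 m/s, perpendicular to OA.
Rod angle: sinφ = −(r/L) sinθ ⇒ φ = -7.869°; ω_rod = −rω cosθ/√(L²−r²sin²θ) = +97.743 rad/s.
V_P = V_A + ω_rod × AP, with AP = 0.0449 m along the rod.
Components: V_Px = −rω sinθ − a·ω_rod·sinφ = -12.052 m/s;  V_Py = rω cosθ + a·ω_rod·cosφ = -10.157 m/s.
|V_P| = √(V_Px² + V_Py²) = 15.761 m/s.

15.8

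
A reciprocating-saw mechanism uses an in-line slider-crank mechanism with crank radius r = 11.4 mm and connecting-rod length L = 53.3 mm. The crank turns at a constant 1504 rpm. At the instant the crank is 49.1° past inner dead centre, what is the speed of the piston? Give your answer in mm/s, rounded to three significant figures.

1550

ω = 2π·1504/60 = 157.5 rad/s
For an in-line slider-crank, x = r cosθ + √(L² − r² sin²θ), so v = −rω sinθ·[1 + r cosθ/√(L² − r² sin²θ)].
With r = 0.0114 m, L = 0.0533 m, θ = 49.1°: √(L² − r² sin²θ) = 0.052599 m.
v = −0.0114·157.5·0.75585·[1 + 0.0114·0.65474/0.052599] = -1.5497 m/s.
|v| = 1.5497 m/s = 1549.7 mm/s.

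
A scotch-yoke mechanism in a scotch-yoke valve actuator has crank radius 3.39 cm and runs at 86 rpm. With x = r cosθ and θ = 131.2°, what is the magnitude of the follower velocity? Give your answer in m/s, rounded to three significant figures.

0.230

ω = 9.006 rad/s (from 86 rpm).
x = r cosθ ⇒ ẋ = −rω sinθ.
|v| = rω|sinθ| = 0.0339·9.006·|sin 131.2°| = 0.22971 m/s.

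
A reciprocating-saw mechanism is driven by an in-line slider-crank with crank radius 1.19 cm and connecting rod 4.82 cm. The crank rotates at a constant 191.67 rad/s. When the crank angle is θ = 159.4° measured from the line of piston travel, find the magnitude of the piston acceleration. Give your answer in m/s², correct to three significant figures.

327

ω = 191.7 rad/s
x(θ) = r cosθ + √(L² − r² sin²θ); with ω constant, a = ω²·d²x/dθ².
d²x/dθ² = −r cosθ − r²(cos2θ)/√u − r⁴ sin²2θ/(4u^{3/2}),  u = L² − r² sin²θ = 0.00230571 m².
Substituting r = 0.0119 m, L = 0.0482 m, θ = 159.4°: d²x/dθ² = +0.0089005 m.
a = ω²·d²x/dθ² = (191.7)²·(+0.0089005) = +326.98 m/s²;  |a| = 326.98 m/s².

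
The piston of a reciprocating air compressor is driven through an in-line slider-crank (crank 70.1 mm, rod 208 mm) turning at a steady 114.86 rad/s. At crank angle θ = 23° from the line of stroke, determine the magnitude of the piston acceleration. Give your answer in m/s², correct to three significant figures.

ω = 114.9 rad/s
x(θ) = r cosθ + √(L² − r² sin²θ); with ω constant, a = ω²·d²x/dθ².
d²x/dθ² = −r cosθ − r²(cos2θ)/√u − r⁴ sin²2θ/(4u^{3/2}),  u = L² − r² sin²θ = 0.0425138 m².
Substituting r = 0.0701 m, L = 0.208 m, θ = 23°: d²x/dθ² = -0.081439 m.
a = ω²·d²x/dθ² = (114.9)²·(-0.081439) = -1074.4 m/s²;  |a| = 1074.4 m/s².

1070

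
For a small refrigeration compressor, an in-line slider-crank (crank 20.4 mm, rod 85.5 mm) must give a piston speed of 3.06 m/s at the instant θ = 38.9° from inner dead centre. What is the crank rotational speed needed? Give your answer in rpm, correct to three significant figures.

For an in-line slider-crank, |v_piston| = rω|sinθ|·[1 + r cosθ/√(L² − r² sin²θ)].
With r = 0.0204 m, L = 0.0855 m, θ = 38.9°: the bracketed kinematic factor |dx/dθ| = 0.015216 m.
ω = v/|dx/dθ| = 3.06/0.015216 = 201.1 rad/s.
N = 60ω/(2π) = 1920.4 rpm.

1920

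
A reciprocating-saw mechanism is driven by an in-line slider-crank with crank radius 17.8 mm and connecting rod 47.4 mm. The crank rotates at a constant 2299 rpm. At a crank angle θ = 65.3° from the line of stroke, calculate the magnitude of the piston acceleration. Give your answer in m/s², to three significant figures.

172

ω = 2π·2299/60 = 240.8 rad/s
x(θ) = r cosθ + √(L² − r² sin²θ); with ω constant, a = ω²·d²x/dθ².
d²x/dθ² = −r cosθ − r²(cos2θ)/√u − r⁴ sin²2θ/(4u^{3/2}),  u = L² − r² sin²θ = 0.00198524 m².
Substituting r = 0.0178 m, L = 0.0474 m, θ = 65.3°: d²x/dθ² = -0.0029739 m.
a = ω²·d²x/dθ² = (240.8)²·(-0.0029739) = -172.37 m/s²;  |a| = 172.37 m/s².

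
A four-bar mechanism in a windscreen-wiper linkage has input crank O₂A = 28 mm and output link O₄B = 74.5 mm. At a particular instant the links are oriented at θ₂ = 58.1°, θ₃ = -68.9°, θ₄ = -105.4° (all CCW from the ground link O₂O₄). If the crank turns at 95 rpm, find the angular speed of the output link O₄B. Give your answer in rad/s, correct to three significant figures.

5.02

ω₂ = 9.948 rad/s (from 95 rpm).
Differentiating the loop-closure r₂e^{iθ₂}+r₃e^{iθ₃}=r₁+r₄e^{iθ₄} gives r₂ω₂e^{iθ₂}+r₃ω₃e^{iθ₃}=r₄ω₄e^{iθ₄}.
Eliminating the other unknown: ω₄ = r₂ω₂ sin(θ₂−θ₃) / [r₄ sin(θ₄−θ₃)].
Numerator sine = +0.79864; denominator sine = -0.59482.
Result = 0.028·9.948·(+0.79864) / (0.0745·(-0.59482)) = -5.0201 rad/s; magnitude 5.0201 rad/s.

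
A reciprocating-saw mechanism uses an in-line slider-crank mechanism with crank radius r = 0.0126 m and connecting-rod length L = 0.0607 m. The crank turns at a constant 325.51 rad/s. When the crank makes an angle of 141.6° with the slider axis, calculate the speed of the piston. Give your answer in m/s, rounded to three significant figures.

ω = 325.5 rad/s
For an in-line slider-crank, x = r cosθ + √(L² − r² sin²θ), so v = −rω sinθ·[1 + r cosθ/√(L² − r² sin²θ)].
With r = 0.0126 m, L = 0.0607 m, θ = 141.6°: √(L² − r² sin²θ) = 0.060193 m.
v = −0.0126·325.5·0.62115·[1 + 0.0126·-0.78369/0.060193] = -2.1297 m/s.
|v| = 2.1297 m/s.

2.13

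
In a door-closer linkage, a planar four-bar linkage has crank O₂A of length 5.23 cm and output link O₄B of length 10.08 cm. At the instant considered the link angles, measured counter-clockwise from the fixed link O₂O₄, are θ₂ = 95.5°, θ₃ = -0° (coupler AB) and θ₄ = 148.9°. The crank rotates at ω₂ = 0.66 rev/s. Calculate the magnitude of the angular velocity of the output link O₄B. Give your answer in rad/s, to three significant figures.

4.15

ω₂ = 4.147 rad/s (from 0.66 rev/s).
Differentiating the loop-closure r₂e^{iθ₂}+r₃e^{iθ₃}=r₁+r₄e^{iθ₄} gives r₂ω₂e^{iθ₂}+r₃ω₃e^{iθ₃}=r₄ω₄e^{iθ₄}.
Eliminating the other unknown: ω₄ = r₂ω₂ sin(θ₂−θ₃) / [r₄ sin(θ₄−θ₃)].
Numerator sine = +0.99540; denominator sine = +0.51653.
Result = 0.0523·4.147·(+0.99540) / (0.1008·(+0.51653)) = +4.1463 rad/s; magnitude 4.1463 rad/s.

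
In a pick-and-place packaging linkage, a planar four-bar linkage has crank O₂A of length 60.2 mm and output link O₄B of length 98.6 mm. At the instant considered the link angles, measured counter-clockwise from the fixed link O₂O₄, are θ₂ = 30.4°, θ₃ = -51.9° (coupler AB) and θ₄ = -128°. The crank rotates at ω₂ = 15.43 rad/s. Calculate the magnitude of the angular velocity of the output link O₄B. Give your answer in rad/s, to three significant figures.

ω₂ = 15.43 rad/s
Differentiating the loop-closure r₂e^{iθ₂}+r₃e^{iθ₃}=r₁+r₄e^{iθ₄} gives r₂ω₂e^{iθ₂}+r₃ω₃e^{iθ₃}=r₄ω₄e^{iθ₄}.
Eliminating the other unknown: ω₄ = r₂ω₂ sin(θ₂−θ₃) / [r₄ sin(θ₄−θ₃)].
Numerator sine = +0.99098; denominator sine = -0.97072.
Result = 0.0602·15.43·(+0.99098) / (0.0986·(-0.97072)) = -9.6174 rad/s; magnitude 9.6174 rad/s.

9.62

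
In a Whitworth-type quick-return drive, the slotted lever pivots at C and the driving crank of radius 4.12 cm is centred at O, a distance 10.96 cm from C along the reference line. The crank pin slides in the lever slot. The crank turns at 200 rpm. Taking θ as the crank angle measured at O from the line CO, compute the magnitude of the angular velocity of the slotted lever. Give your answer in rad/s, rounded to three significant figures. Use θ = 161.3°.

10.5

ω = 20.94 rad/s (from 200 rpm).
Crank pin A relative to C: A = (d + r cosθ, r sinθ); lever angle φ = atan2(r sinθ, d + r cosθ).
Differentiating tanφ: φ̇ = rω(d cosθ + r)/(d² + r² + 2dr cosθ).
d² + r² + 2dr cosθ = |CA|² = 0.00515531 m²;  d cosθ + r = -0.062614 m.
|ω_lever| = |0.0412·20.94·-0.062614| / 0.00515531 = 10.48 rad/s.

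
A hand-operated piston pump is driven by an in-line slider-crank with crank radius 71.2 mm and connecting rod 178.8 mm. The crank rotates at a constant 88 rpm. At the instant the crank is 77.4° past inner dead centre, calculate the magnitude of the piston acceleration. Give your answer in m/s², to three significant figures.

ω = 2π·88/60 = 9.215 rad/s
x(θ) = r cosθ + √(L² − r² sin²θ); with ω constant, a = ω²·d²x/dθ².
d²x/dθ² = −r cosθ − r²(cos2θ)/√u − r⁴ sin²2θ/(4u^{3/2}),  u = L² − r² sin²θ = 0.0271412 m².
Substituting r = 0.0712 m, L = 0.1788 m, θ = 77.4°: d²x/dθ² = +0.01205 m.
a = ω²·d²x/dθ² = (9.215)²·(+0.01205) = +1.0233 m/s²;  |a| = 1.0233 m/s².

1.02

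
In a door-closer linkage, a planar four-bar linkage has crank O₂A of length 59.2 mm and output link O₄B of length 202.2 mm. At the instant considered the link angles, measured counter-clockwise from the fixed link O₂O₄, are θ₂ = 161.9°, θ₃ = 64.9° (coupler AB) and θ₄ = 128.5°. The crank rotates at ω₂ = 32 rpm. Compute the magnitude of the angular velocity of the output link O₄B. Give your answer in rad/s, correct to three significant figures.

1.09

ω₂ = 3.351 rad/s (from 32 rpm).
Differentiating the loop-closure r₂e^{iθ₂}+r₃e^{iθ₃}=r₁+r₄e^{iθ₄} gives r₂ω₂e^{iθ₂}+r₃ω₃e^{iθ₃}=r₄ω₄e^{iθ₄}.
Eliminating the other unknown: ω₄ = r₂ω₂ sin(θ₂−θ₃) / [r₄ sin(θ₄−θ₃)].
Numerator sine = +0.99255; denominator sine = +0.89571.
Result = 0.0592·3.351·(+0.99255) / (0.2022·(+0.89571)) = +1.0872 rad/s; magnitude 1.0872 rad/s.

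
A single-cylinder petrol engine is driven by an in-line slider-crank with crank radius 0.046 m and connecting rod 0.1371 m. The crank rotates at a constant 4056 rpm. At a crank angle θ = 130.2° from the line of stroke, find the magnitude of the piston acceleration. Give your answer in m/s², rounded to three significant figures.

5750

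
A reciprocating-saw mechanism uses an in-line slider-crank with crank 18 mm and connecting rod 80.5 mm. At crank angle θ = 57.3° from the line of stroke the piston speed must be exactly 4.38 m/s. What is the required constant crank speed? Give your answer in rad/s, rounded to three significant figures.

257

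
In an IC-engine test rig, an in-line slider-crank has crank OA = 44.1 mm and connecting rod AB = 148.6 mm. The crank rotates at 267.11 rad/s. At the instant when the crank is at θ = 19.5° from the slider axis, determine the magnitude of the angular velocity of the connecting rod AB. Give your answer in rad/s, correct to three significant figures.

75.1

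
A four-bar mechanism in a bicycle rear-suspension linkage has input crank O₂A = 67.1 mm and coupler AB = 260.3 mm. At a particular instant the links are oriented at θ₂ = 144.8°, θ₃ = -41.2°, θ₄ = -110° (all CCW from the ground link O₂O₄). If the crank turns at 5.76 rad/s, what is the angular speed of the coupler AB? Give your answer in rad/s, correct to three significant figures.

ω₂ = 5.76 rad/s
Differentiating the loop-closure r₂e^{iθ₂}+r₃e^{iθ₃}=r₁+r₄e^{iθ₄} gives r₂ω₂e^{iθ₂}+r₃ω₃e^{iθ₃}=r₄ω₄e^{iθ₄}.
Eliminating the other unknown: ω₃ = r₂ω₂ sin(θ₄−θ₂) / [r₃ sin(θ₃−θ₄)].
Numerator sine = +0.96502; denominator sine = +0.93232.
Result = 0.0671·5.76·(+0.96502) / (0.2603·(+0.93232)) = +1.5369 rad/s; magnitude 1.5369 rad/s.

1.54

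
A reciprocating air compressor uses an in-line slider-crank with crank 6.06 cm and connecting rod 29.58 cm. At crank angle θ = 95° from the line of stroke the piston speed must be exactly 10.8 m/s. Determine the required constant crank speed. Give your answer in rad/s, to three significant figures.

For an in-line slider-crank, |v_piston| = rω|sinθ|·[1 + r cosθ/√(L² − r² sin²θ)].
With r = 0.0606 m, L = 0.2958 m, θ = 95°: the bracketed kinematic factor |dx/dθ| = 0.059268 m.
ω = v/|dx/dθ| = 10.8/0.059268 = 182.22 rad/s.

182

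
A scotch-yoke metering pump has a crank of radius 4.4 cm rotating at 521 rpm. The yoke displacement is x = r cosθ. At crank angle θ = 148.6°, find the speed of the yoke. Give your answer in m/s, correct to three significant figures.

1.25

ω = 54.56 rad/s (from 521 rpm).
x = r cosθ ⇒ ẋ = −rω sinθ.
|v| = rω|sinθ| = 0.044·54.56·|sin 148.6°| = 1.2507 m/s.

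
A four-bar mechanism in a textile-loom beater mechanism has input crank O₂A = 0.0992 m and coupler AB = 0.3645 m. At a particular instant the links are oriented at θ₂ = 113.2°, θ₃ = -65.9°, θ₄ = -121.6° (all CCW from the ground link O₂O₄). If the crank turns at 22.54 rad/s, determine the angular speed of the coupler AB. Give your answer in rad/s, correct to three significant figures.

6.07

ω₂ = 22.54 rad/s
Differentiating the loop-closure r₂e^{iθ₂}+r₃e^{iθ₃}=r₁+r₄e^{iθ₄} gives r₂ω₂e^{iθ₂}+r₃ω₃e^{iθ₃}=r₄ω₄e^{iθ₄}.
Eliminating the other unknown: ω₃ = r₂ω₂ sin(θ₄−θ₂) / [r₃ sin(θ₃−θ₄)].
Numerator sine = +0.81714; denominator sine = +0.82610.
Result = 0.0992·22.54·(+0.81714) / (0.3645·(+0.82610)) = +6.0679 rad/s; magnitude 6.0679 rad/s.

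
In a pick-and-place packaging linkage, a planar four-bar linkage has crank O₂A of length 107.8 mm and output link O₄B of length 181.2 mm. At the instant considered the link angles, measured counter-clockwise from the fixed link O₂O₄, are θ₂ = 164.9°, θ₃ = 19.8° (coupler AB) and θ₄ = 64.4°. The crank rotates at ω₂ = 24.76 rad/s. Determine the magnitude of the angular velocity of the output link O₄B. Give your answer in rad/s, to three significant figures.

12.0

ω₂ = 24.76 rad/s
Differentiating the loop-closure r₂e^{iθ₂}+r₃e^{iθ₃}=r₁+r₄e^{iθ₄} gives r₂ω₂e^{iθ₂}+r₃ω₃e^{iθ₃}=r₄ω₄e^{iθ₄}.
Eliminating the other unknown: ω₄ = r₂ω₂ sin(θ₂−θ₃) / [r₄ sin(θ₄−θ₃)].
Numerator sine = +0.57215; denominator sine = +0.70215.
Result = 0.1078·24.76·(+0.57215) / (0.1812·(+0.70215)) = +12.003 rad/s; magnitude 12.003 rad/s.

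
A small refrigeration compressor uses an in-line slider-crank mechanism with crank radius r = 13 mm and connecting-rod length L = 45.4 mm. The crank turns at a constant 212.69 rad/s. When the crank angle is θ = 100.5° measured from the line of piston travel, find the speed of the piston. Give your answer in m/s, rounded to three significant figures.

ω = 212.7 rad/s
For an in-line slider-crank, x = r cosθ + √(L² − r² sin²θ), so v = −rω sinθ·[1 + r cosθ/√(L² − r² sin²θ)].
With r = 0.013 m, L = 0.0454 m, θ = 100.5°: √(L² − r² sin²θ) = 0.043563 m.
v = −0.013·212.7·0.98325·[1 + 0.013·-0.18224/0.043563] = -2.5708 m/s.
|v| = 2.5708 m/s.

2.57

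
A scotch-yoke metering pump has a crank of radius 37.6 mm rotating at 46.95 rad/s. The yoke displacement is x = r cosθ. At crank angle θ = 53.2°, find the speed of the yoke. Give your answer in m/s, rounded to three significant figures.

1.41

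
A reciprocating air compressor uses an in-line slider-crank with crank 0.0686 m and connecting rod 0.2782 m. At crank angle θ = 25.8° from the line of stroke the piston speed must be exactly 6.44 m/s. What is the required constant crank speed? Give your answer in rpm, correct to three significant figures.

For an in-line slider-crank, |v_piston| = rω|sinθ|·[1 + r cosθ/√(L² − r² sin²θ)].
With r = 0.0686 m, L = 0.2782 m, θ = 25.8°: the bracketed kinematic factor |dx/dθ| = 0.036524 m.
ω = v/|dx/dθ| = 6.44/0.036524 = 176.32 rad/s.
N = 60ω/(2π) = 1683.8 rpm.

1680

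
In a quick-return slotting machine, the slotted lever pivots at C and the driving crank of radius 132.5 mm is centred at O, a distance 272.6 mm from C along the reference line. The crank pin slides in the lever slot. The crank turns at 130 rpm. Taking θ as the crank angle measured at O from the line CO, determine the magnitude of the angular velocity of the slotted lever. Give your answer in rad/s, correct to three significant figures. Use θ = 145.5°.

ω = 13.61 rad/s (from 130 rpm).
Crank pin A relative to C: A = (d + r cosθ, r sinθ); lever angle φ = atan2(r sinθ, d + r cosθ).
Differentiating tanφ: φ̇ = rω(d cosθ + r)/(d² + r² + 2dr cosθ).
d² + r² + 2dr cosθ = |CA|² = 0.032333 m²;  d cosθ + r = -0.092157 m.
|ω_lever| = |0.1325·13.61·-0.092157| / 0.032333 = 5.1413 rad/s.

5.14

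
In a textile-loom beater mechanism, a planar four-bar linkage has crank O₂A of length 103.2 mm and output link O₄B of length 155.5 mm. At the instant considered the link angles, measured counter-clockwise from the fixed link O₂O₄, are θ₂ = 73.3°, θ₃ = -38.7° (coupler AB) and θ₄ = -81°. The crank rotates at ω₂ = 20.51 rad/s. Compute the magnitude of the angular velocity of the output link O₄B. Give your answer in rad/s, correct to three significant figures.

18.8

ω₂ = 20.51 rad/s
Differentiating the loop-closure r₂e^{iθ₂}+r₃e^{iθ₃}=r₁+r₄e^{iθ₄} gives r₂ω₂e^{iθ₂}+r₃ω₃e^{iθ₃}=r₄ω₄e^{iθ₄}.
Eliminating the other unknown: ω₄ = r₂ω₂ sin(θ₂−θ₃) / [r₄ sin(θ₄−θ₃)].
Numerator sine = +0.92718; denominator sine = -0.67301.
Result = 0.1032·20.51·(+0.92718) / (0.1555·(-0.67301)) = -18.752 rad/s; magnitude 18.752 rad/s.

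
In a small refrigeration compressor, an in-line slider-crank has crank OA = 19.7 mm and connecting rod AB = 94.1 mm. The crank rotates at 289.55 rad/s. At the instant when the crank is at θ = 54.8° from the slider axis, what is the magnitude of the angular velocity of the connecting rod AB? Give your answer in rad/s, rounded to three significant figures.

35.5

ω = 289.6 rad/s
The rod makes angle φ with the slider axis where L sinφ = r sinθ; differentiating, L cosφ·φ̇ = r ω cosθ.
L cosφ = √(L² − r² sin²θ) = 0.092713 m.
|ω_rod| = r ω |cosθ| / √(L² − r² sin²θ) = 0.0197·289.6·0.57643/0.092713 = 35.465 rad/s.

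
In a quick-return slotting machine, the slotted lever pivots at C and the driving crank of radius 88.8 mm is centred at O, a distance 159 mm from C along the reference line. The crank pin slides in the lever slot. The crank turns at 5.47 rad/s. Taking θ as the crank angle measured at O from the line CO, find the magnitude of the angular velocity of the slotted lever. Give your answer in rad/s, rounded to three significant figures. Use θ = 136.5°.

1.02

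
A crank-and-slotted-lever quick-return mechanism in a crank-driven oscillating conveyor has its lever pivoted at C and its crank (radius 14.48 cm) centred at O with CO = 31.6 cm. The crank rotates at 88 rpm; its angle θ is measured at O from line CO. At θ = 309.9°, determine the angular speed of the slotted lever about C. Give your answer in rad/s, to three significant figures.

2.58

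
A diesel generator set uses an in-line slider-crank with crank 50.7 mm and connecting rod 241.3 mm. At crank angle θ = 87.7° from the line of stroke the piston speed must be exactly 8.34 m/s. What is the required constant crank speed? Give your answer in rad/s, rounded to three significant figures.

For an in-line slider-crank, |v_piston| = rω|sinθ|·[1 + r cosθ/√(L² − r² sin²θ)].
With r = 0.0507 m, L = 0.2413 m, θ = 87.7°: the bracketed kinematic factor |dx/dθ| = 0.051096 m.
ω = v/|dx/dθ| = 8.34/0.051096 = 163.22 rad/s.

163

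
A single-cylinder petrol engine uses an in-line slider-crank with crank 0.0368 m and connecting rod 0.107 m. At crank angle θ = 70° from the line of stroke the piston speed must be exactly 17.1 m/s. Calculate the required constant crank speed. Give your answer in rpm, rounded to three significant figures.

4200

For an in-line slider-crank, |v_piston| = rω|sinθ|·[1 + r cosθ/√(L² − r² sin²θ)].
With r = 0.0368 m, L = 0.107 m, θ = 70°: the bracketed kinematic factor |dx/dθ| = 0.038879 m.
ω = v/|dx/dθ| = 17.1/0.038879 = 439.83 rad/s.
N = 60ω/(2π) = 4200 rpm.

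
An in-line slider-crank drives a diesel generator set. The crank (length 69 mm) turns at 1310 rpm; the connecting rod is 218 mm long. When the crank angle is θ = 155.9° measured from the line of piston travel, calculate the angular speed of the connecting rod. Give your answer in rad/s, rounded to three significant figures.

ω = 137.2 rad/s (converted from 1310 rpm).
The rod makes angle φ with the slider axis where L sinφ = r sinθ; differentiating, L cosφ·φ̇ = r ω cosθ.
L cosφ = √(L² − r² sin²θ) = 0.21617 m.
|ω_rod| = r ω |cosθ| / √(L² − r² sin²θ) = 0.069·137.2·0.91283/0.21617 = 39.971 rad/s.

40.0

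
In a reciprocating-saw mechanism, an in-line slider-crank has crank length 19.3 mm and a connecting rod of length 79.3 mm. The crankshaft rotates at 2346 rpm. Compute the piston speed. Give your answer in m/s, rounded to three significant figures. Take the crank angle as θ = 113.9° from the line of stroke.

3.90

ω = 2π·2346/60 = 245.7 rad/s
For an in-line slider-crank, x = r cosθ + √(L² − r² sin²θ), so v = −rω sinθ·[1 + r cosθ/√(L² − r² sin²θ)].
With r = 0.0193 m, L = 0.0793 m, θ = 113.9°: √(L² − r² sin²θ) = 0.077312 m.
v = −0.0193·245.7·0.91425·[1 + 0.0193·-0.40514/0.077312] = -3.8965 m/s.
|v| = 3.8965 m/s.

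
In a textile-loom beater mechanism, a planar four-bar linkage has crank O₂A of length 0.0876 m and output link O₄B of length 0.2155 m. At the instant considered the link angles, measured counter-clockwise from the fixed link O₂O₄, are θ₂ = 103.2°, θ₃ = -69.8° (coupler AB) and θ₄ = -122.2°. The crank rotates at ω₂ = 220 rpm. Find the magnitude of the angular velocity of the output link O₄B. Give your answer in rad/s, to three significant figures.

1.44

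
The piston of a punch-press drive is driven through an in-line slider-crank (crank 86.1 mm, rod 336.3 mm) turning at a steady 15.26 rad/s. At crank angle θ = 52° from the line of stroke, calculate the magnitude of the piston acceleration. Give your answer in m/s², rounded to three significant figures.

ω = 15.26 rad/s
x(θ) = r cosθ + √(L² − r² sin²θ); with ω constant, a = ω²·d²x/dθ².
d²x/dθ² = −r cosθ − r²(cos2θ)/√u − r⁴ sin²2θ/(4u^{3/2}),  u = L² − r² sin²θ = 0.108494 m².
Substituting r = 0.0861 m, L = 0.3363 m, θ = 52°: d²x/dθ² = -0.047926 m.
a = ω²·d²x/dθ² = (15.26)²·(-0.047926) = -11.16 m/s²;  |a| = 11.16 m/s².

11.2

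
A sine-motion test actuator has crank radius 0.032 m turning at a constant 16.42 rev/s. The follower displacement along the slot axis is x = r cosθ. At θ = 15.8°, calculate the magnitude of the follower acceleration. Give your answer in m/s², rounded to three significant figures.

ω = 103.2 rad/s (from 16.42 rev/s).
x = r cosθ ⇒ ẍ = −rω² cosθ (ω constant).
|a| = rω²|cosθ| = 0.032·(103.2)²·|cos 15.8°| = 327.74 m/s².

328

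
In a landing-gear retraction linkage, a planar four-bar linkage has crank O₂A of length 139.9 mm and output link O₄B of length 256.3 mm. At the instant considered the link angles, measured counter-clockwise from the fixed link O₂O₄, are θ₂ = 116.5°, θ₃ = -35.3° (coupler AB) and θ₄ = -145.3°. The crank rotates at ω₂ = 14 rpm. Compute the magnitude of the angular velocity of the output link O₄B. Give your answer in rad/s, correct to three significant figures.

ω₂ = 1.466 rad/s (from 14 rpm).
Differentiating the loop-closure r₂e^{iθ₂}+r₃e^{iθ₃}=r₁+r₄e^{iθ₄} gives r₂ω₂e^{iθ₂}+r₃ω₃e^{iθ₃}=r₄ω₄e^{iθ₄}.
Eliminating the other unknown: ω₄ = r₂ω₂ sin(θ₂−θ₃) / [r₄ sin(θ₄−θ₃)].
Numerator sine = +0.47255; denominator sine = -0.93969.
Result = 0.1399·1.466·(+0.47255) / (0.2563·(-0.93969)) = -0.40243 rad/s; magnitude 0.40243 rad/s.

0.402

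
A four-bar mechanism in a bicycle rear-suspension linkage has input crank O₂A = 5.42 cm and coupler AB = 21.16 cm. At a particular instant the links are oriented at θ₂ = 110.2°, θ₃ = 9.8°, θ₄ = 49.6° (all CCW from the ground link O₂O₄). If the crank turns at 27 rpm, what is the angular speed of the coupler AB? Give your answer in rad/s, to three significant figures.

ω₂ = 2.827 rad/s (from 27 rpm).
Differentiating the loop-closure r₂e^{iθ₂}+r₃e^{iθ₃}=r₁+r₄e^{iθ₄} gives r₂ω₂e^{iθ₂}+r₃ω₃e^{iθ₃}=r₄ω₄e^{iθ₄}.
Eliminating the other unknown: ω₃ = r₂ω₂ sin(θ₄−θ₂) / [r₃ sin(θ₃−θ₄)].
Numerator sine = -0.87121; denominator sine = -0.64011.
Result = 0.0542·2.827·(-0.87121) / (0.2116·(-0.64011)) = +0.9857 rad/s; magnitude 0.9857 rad/s.

0.986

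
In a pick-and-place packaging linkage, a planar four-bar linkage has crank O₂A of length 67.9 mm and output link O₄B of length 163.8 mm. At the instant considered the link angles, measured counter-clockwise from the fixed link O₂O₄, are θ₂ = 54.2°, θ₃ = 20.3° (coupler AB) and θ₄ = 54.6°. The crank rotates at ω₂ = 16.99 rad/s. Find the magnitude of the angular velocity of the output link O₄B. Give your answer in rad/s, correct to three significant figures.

6.97

ω₂ = 16.99 rad/s
Differentiating the loop-closure r₂e^{iθ₂}+r₃e^{iθ₃}=r₁+r₄e^{iθ₄} gives r₂ω₂e^{iθ₂}+r₃ω₃e^{iθ₃}=r₄ω₄e^{iθ₄}.
Eliminating the other unknown: ω₄ = r₂ω₂ sin(θ₂−θ₃) / [r₄ sin(θ₄−θ₃)].
Numerator sine = +0.55775; denominator sine = +0.56353.
Result = 0.0679·16.99·(+0.55775) / (0.1638·(+0.56353)) = +6.9706 rad/s; magnitude 6.9706 rad/s.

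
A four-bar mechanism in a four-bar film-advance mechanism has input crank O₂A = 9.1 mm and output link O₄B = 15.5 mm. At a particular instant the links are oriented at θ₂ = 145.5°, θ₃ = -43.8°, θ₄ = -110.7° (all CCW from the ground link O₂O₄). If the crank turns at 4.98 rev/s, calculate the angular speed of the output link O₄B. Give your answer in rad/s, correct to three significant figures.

3.23

ω₂ = 31.29 rad/s (from 4.98 rev/s).
Differentiating the loop-closure r₂e^{iθ₂}+r₃e^{iθ₃}=r₁+r₄e^{iθ₄} gives r₂ω₂e^{iθ₂}+r₃ω₃e^{iθ₃}=r₄ω₄e^{iθ₄}.
Eliminating the other unknown: ω₄ = r₂ω₂ sin(θ₂−θ₃) / [r₄ sin(θ₄−θ₃)].
Numerator sine = -0.16160; denominator sine = -0.91982.
Result = 0.0091·31.29·(-0.16160) / (0.0155·(-0.91982)) = +3.2275 rad/s; magnitude 3.2275 rad/s.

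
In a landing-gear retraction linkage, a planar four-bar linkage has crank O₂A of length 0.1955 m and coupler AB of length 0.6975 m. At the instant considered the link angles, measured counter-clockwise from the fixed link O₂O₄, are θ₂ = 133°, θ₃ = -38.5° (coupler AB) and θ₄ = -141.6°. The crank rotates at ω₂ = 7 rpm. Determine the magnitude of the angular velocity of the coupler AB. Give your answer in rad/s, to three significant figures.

0.210

ω₂ = 0.733 rad/s (from 7 rpm).
Differentiating the loop-closure r₂e^{iθ₂}+r₃e^{iθ₃}=r₁+r₄e^{iθ₄} gives r₂ω₂e^{iθ₂}+r₃ω₃e^{iθ₃}=r₄ω₄e^{iθ₄}.
Eliminating the other unknown: ω₃ = r₂ω₂ sin(θ₄−θ₂) / [r₃ sin(θ₃−θ₄)].
Numerator sine = +0.99678; denominator sine = +0.97398.
Result = 0.1955·0.733·(+0.99678) / (0.6975·(+0.97398)) = +0.21027 rad/s; magnitude 0.21027 rad/s.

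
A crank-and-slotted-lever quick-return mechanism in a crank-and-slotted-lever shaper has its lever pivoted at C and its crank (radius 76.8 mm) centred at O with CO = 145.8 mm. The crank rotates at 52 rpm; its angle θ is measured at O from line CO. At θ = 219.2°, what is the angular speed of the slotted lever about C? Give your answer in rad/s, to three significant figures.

ω = 5.445 rad/s (from 52 rpm).
Crank pin A relative to C: A = (d + r cosθ, r sinθ); lever angle φ = atan2(r sinθ, d + r cosθ).
Differentiating tanφ: φ̇ = rω(d cosθ + r)/(d² + r² + 2dr cosθ).
d² + r² + 2dr cosθ = |CA|² = 0.00980109 m²;  d cosθ + r = -0.036187 m.
|ω_lever| = |0.0768·5.445·-0.036187| / 0.00980109 = 1.5441 rad/s.

1.54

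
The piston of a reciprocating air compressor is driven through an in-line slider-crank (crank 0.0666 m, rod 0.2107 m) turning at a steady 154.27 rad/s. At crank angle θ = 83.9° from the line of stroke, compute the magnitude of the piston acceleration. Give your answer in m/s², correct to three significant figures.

347

ω = 154.3 rad/s
x(θ) = r cosθ + √(L² − r² sin²θ); with ω constant, a = ω²·d²x/dθ².
d²x/dθ² = −r cosθ − r²(cos2θ)/√u − r⁴ sin²2θ/(4u^{3/2}),  u = L² − r² sin²θ = 0.040009 m².
Substituting r = 0.0666 m, L = 0.2107 m, θ = 83.9°: d²x/dθ² = +0.01457 m.
a = ω²·d²x/dθ² = (154.3)²·(+0.01457) = +346.75 m/s²;  |a| = 346.75 m/s².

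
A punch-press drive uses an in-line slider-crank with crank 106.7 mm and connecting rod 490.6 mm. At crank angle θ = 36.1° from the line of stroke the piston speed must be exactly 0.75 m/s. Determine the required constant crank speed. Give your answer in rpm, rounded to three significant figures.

96.8

For an in-line slider-crank, |v_piston| = rω|sinθ|·[1 + r cosθ/√(L² − r² sin²θ)].
With r = 0.1067 m, L = 0.4906 m, θ = 36.1°: the bracketed kinematic factor |dx/dθ| = 0.074007 m.
ω = v/|dx/dθ| = 0.75/0.074007 = 10.134 rad/s.
N = 60ω/(2π) = 96.775 rpm.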